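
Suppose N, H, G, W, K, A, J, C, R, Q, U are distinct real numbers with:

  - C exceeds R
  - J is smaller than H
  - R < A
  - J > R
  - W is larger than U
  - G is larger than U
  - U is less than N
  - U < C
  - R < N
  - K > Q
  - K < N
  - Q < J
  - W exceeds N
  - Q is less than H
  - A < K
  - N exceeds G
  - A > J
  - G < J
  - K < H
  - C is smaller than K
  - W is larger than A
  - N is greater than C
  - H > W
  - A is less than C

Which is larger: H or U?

U < G and G < J give U < J.
With J < A: U < G < J < A.
With A < C: U < G < J < A < C.
Then C < K extends the chain to K.
With K < N: U < G < J < A < C < K < N.
With N < W: U < G < J < A < C < K < N < W.
With W < H: U < G < J < A < C < K < N < W < H.
So U < H; H is the larger of the two.

H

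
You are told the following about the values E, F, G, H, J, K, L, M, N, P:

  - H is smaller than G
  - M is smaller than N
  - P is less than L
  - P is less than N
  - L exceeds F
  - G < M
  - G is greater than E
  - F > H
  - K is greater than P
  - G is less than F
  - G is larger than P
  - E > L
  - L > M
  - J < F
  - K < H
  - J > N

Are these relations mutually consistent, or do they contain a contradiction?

We have E < G stated directly, yet also G < M < N < J < F < L < E by chaining the others — so G < E. Contradiction.

inconsistent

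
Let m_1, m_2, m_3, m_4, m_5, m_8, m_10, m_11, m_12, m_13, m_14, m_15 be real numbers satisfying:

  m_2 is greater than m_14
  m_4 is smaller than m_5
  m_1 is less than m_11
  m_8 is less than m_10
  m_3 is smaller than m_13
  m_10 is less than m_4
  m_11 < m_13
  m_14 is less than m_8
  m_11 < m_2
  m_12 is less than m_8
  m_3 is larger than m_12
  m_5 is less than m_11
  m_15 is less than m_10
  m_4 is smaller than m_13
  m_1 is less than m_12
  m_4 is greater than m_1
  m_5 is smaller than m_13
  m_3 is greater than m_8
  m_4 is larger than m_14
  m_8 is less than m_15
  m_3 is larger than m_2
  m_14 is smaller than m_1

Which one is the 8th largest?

m_15

The consecutive relations fix a unique order: m_14 < m_1 < m_12 < m_8 < m_15 < m_10 < m_4 < m_5 < m_11 < m_2 < m_3 < m_13.
Counting 8 from the largest end gives m_15.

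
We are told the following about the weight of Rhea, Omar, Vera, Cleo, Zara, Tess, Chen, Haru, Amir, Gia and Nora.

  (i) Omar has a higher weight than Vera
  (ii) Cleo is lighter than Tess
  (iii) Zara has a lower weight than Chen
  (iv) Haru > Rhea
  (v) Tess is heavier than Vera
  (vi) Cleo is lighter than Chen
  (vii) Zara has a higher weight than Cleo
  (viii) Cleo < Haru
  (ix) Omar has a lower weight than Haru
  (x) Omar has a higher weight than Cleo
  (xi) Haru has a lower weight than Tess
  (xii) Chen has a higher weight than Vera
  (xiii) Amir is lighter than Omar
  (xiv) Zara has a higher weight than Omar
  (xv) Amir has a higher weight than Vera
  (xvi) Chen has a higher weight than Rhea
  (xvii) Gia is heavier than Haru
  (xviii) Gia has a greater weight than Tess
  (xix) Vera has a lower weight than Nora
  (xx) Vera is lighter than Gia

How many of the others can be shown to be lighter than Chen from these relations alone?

6

Directly below Chen: Cleo, Vera, Zara, Rhea.
One step further: Omar (5 so far).
One step further: Amir (6 so far).
Nothing else is reachable below Chen; 6 in all.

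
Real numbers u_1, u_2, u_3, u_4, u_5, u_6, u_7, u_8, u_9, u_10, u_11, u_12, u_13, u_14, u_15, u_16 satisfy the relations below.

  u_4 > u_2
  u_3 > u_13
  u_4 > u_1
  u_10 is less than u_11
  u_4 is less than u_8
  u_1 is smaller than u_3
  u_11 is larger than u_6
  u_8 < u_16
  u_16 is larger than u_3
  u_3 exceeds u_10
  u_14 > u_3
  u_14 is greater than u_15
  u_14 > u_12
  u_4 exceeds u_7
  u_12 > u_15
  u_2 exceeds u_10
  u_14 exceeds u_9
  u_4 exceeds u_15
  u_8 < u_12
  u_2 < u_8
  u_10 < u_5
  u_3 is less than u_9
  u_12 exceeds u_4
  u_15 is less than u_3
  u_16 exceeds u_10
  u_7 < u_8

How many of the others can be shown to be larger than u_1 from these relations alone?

7

The elements the relations force above u_1 are u_4, u_3, u_8, u_9, u_12, u_16, u_14 — no chain reaches any other.
That is 7.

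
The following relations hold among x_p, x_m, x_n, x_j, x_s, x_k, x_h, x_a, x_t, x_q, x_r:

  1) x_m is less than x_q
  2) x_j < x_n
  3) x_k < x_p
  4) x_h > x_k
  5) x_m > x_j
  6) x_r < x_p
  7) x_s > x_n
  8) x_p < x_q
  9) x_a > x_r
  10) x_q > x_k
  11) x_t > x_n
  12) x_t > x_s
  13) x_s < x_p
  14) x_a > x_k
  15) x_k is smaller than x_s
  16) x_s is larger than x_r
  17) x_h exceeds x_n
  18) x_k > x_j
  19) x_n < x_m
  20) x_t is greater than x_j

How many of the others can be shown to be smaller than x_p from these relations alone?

5

The elements the relations force below x_p are x_r, x_j, x_k, x_n, x_s — no chain reaches any other.
That is 5.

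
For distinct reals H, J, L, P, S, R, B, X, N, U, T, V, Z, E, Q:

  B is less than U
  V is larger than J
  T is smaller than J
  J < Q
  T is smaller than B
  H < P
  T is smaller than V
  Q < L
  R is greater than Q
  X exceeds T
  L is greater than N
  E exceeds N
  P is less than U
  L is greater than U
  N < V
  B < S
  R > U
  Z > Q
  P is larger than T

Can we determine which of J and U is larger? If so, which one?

undetermined

Following every chain through U: above U we get R, L; below U we get H, T, B, P.
J is not reached, and no chain runs the other way from J to U.
So the given relations leave the order of U and J undetermined.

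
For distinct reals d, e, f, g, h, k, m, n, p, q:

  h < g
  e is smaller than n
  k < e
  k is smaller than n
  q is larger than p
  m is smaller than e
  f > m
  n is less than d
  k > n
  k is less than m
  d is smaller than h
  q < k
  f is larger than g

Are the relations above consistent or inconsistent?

inconsistent

We have n < k stated directly, yet also k < m < e < n by chaining the others — so k < n. Contradiction.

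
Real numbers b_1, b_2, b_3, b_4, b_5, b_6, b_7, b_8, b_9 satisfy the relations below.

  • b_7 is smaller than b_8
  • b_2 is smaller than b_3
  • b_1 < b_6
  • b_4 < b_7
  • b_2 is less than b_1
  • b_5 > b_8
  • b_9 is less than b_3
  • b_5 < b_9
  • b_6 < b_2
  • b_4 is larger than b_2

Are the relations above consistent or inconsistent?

We have b_2 < b_1 stated directly, yet also b_1 < b_6 < b_2 by chaining the others — so b_1 < b_2. Contradiction.

inconsistent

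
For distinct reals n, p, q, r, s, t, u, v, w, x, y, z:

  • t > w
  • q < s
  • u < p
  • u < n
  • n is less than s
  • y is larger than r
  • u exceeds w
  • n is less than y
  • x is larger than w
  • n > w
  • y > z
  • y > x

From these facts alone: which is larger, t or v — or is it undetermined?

Following every chain through v: nothing is chained to v.
t is not reached, and no chain runs the other way from t to v.
So the given relations leave the order of v and t undetermined.

undetermined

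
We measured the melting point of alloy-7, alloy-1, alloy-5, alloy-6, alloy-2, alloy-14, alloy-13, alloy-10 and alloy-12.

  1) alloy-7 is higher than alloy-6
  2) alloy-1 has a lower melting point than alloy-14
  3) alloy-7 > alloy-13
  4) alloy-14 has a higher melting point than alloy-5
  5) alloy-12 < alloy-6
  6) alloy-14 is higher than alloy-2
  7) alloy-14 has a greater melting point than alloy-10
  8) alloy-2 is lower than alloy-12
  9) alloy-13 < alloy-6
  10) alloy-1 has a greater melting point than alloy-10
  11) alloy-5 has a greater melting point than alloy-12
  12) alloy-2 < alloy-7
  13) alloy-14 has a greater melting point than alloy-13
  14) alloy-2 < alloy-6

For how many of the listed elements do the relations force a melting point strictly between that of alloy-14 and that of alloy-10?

Chaining upward from alloy-10 reaches: alloy-1.
Chaining downward from alloy-14 reaches: alloy-2, alloy-12, alloy-5, alloy-13, alloy-1.
Strictly between alloy-10 and alloy-14 are those in both lists: alloy-1 — 1 element.

1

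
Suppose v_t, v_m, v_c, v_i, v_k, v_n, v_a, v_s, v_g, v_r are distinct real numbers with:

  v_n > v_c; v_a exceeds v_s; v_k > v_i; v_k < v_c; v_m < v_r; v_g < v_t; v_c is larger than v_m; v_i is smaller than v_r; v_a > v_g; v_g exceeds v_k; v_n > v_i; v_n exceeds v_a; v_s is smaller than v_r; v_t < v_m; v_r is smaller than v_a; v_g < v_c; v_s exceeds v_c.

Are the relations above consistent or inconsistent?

consistent

Every relation is compatible with v_i < v_k < v_g < v_t < v_m < v_c < v_s < v_r < v_a < v_n; the set is consistent.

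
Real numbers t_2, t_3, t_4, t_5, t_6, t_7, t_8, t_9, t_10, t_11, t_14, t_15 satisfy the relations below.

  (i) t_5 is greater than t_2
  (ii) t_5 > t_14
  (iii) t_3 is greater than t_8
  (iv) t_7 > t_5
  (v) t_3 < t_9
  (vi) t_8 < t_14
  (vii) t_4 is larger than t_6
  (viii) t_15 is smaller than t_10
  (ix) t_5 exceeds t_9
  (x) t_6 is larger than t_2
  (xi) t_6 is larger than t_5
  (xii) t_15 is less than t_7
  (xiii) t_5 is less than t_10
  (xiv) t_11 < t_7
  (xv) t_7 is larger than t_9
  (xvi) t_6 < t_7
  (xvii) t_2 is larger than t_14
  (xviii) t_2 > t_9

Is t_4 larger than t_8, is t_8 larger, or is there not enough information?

Link the given pairs in sequence: t_8 < t_14; t_14 < t_5; t_5 < t_6; t_6 < t_4.
Chaining these gives t_8 < t_14 < t_5 < t_6 < t_4.
So t_4 is larger.

t_4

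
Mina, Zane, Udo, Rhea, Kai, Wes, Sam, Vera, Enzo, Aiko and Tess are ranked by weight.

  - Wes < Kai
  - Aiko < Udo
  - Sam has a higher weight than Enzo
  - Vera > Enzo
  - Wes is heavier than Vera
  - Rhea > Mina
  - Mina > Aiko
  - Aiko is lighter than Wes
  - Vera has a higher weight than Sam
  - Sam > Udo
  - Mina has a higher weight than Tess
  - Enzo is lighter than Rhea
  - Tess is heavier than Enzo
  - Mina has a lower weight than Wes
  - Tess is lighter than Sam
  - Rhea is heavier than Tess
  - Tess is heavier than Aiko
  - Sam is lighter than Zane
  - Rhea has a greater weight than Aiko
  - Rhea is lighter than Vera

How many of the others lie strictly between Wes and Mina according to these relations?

The relations place Mina below Wes. An element lies strictly between them when it is forced above Mina and also forced below Wes.
Above Mina: {Rhea, Vera, Kai}. Below Wes: {Aiko, Enzo, Tess, Udo, Sam, Rhea, Vera}.
Intersection: {Rhea, Vera} — 2.

2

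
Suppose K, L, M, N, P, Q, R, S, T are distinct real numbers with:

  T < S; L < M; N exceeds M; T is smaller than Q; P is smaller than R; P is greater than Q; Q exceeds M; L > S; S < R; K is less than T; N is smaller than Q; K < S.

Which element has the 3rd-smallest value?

Chaining the given pairs: K < T < S < L < M < N < Q < P < R.
The 3rd smallest is S.

S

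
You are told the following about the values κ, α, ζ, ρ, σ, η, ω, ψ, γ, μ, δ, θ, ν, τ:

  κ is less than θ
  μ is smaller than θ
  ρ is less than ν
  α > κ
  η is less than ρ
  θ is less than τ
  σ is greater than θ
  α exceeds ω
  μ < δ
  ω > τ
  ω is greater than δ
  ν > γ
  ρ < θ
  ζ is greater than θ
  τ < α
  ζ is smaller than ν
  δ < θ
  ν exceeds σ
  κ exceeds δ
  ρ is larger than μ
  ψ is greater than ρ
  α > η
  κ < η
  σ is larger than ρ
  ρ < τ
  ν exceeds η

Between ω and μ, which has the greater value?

ω

Link the given pairs in sequence: μ < δ; δ < κ; κ < η; η < ρ; ρ < θ; θ < τ; τ < ω.
Together: μ < δ < κ < η < ρ < θ < τ < ω.
So μ < ω; ω is the larger of the two.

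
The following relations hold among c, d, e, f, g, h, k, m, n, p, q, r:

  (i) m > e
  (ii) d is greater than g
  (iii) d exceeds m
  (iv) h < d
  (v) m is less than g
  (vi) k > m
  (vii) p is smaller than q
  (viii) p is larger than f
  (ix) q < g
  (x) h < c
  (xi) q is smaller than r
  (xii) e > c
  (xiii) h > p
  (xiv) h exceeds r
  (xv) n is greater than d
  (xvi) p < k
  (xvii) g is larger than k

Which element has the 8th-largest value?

h

Piecing the relations together gives one ordering: f < p < q < r < h < c < e < m < k < g < d < n.
Counting 8 from the largest end gives h.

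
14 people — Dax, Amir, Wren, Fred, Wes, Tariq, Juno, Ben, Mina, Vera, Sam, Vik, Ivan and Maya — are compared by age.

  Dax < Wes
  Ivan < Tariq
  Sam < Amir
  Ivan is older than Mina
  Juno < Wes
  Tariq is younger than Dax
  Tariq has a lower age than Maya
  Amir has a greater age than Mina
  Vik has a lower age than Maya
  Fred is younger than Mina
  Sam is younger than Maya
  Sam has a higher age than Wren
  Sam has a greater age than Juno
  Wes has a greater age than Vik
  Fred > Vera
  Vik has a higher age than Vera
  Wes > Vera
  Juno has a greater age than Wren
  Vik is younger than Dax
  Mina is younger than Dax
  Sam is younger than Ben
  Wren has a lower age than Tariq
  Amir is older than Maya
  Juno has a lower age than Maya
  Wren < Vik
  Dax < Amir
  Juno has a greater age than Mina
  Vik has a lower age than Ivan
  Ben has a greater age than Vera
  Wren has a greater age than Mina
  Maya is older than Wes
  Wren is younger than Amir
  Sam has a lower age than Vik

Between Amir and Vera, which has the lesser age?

Vera

Vera < Fred < Mina < Wren < Juno < Sam < Vik < Ivan < Tariq < Dax < Wes < Maya < Amir, by transitivity through Fred, Mina, Wren, Juno, Sam, Vik, Ivan, Tariq, Dax, Wes, Maya.
So Vera < Amir; Vera is the younger of the two.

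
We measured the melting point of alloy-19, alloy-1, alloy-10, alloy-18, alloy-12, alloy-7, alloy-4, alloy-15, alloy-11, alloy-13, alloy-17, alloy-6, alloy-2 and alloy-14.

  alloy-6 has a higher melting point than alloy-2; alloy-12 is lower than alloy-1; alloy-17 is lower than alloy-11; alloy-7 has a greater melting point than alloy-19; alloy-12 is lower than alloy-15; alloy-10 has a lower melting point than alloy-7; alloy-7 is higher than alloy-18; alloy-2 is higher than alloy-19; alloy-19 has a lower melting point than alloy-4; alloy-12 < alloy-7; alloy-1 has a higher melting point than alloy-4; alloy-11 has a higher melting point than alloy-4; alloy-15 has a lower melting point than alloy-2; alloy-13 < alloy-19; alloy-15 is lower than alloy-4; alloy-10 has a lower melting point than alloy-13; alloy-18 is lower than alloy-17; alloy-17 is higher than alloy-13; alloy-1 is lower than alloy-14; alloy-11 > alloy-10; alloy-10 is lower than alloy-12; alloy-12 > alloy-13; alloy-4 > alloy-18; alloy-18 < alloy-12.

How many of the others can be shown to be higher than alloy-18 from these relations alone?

10

Directly above alloy-18: alloy-12, alloy-4, alloy-17, alloy-7.
One step further: alloy-15, alloy-1, alloy-11 (7 so far).
One step further: alloy-14, alloy-2 (9 so far).
One step further: alloy-6 (10 so far).
Nothing else is reachable above alloy-18; 10 in all.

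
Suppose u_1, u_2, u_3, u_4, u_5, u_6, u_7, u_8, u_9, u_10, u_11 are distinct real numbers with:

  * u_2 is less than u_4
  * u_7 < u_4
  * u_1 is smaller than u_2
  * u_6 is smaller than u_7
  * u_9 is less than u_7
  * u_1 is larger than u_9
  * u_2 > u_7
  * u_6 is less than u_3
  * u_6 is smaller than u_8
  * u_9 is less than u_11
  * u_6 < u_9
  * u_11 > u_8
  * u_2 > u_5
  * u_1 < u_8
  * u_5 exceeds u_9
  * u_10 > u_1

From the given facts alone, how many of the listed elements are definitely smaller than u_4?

From u_4 the given relations immediately reach u_7, u_2.
From those, u_6, u_9, u_1, u_5 — 6 in total.
No other element is forced below u_4 by the given relations, so the count is 6.

6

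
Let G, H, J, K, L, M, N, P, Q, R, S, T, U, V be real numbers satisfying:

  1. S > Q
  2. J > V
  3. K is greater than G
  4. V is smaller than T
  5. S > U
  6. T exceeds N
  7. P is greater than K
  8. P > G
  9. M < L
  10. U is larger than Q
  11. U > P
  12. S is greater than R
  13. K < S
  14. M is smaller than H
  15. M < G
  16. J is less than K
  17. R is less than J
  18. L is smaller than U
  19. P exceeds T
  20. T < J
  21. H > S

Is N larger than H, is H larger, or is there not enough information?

H

N < T and T < J give N < J.
With J < K: N < T < J < K.
Then K < P extends the chain to P.
Then P < U extends the chain to U.
Then U < S extends the chain to S.
With S < H: N < T < J < K < P < U < S < H.
So H is larger.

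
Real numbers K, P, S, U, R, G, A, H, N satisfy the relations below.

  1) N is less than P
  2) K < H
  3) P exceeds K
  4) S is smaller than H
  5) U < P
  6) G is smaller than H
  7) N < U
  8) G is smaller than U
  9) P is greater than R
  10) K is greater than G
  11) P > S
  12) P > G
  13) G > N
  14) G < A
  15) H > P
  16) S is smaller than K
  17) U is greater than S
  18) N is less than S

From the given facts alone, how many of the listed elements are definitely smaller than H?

From H the given relations immediately reach G, S, K, P.
From those, N, R, U — 7 in total.
Nothing else is reachable below H; 7 in all.

7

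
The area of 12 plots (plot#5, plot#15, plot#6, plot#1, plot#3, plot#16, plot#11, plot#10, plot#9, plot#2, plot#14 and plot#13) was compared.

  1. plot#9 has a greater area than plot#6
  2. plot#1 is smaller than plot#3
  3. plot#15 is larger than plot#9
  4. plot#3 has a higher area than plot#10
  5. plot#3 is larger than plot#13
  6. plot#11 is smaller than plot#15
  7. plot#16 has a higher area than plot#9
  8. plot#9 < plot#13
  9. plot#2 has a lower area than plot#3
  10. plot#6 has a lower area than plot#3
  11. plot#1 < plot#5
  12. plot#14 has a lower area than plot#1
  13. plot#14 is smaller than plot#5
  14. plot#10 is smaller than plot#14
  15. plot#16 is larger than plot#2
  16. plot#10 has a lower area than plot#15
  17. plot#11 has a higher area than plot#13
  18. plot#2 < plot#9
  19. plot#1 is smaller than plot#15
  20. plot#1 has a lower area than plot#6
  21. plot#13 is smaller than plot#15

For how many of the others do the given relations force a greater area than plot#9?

5

From plot#9 the given relations immediately reach plot#13, plot#16, plot#15.
From those, plot#11, plot#3 — 5 in total.
Nothing else is reachable above plot#9; 5 in all.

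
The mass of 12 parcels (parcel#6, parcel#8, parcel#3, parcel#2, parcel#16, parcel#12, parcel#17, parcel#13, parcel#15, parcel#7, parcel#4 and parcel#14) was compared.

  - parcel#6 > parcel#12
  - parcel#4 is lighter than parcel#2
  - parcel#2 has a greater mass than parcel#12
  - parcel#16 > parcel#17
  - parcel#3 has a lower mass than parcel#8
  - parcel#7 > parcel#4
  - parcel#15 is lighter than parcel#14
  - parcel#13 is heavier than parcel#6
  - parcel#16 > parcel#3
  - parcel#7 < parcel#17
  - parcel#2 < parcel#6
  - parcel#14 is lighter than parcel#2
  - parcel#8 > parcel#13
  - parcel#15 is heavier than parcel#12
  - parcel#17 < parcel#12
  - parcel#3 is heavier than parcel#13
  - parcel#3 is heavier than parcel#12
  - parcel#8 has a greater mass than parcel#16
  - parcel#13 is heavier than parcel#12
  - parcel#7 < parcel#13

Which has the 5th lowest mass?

Chaining the given pairs: parcel#4 < parcel#7 < parcel#17 < parcel#12 < parcel#15 < parcel#14 < parcel#2 < parcel#6 < parcel#13 < parcel#3 < parcel#16 < parcel#8.
The 5th smallest is parcel#15.

parcel#15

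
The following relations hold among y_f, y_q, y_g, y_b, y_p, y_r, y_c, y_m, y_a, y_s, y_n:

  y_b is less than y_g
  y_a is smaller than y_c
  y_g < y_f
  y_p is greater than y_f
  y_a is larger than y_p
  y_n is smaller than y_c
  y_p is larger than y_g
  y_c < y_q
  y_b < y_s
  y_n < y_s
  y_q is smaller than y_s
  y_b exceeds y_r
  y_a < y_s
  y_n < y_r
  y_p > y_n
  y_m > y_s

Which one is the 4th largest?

y_c

Piecing the relations together gives one ordering: y_n < y_r < y_b < y_g < y_f < y_p < y_a < y_c < y_q < y_s < y_m.
Counting 4 from the largest end gives y_c.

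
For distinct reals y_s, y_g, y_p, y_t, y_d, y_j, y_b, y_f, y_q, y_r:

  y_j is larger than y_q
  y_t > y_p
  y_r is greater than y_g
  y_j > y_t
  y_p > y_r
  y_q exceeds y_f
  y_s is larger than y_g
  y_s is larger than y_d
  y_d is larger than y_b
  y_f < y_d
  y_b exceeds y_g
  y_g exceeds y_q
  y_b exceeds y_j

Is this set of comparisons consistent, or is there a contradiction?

The single ordering y_f < y_q < y_g < y_r < y_p < y_t < y_j < y_b < y_d < y_s satisfies every listed relation, so no contradiction arises.

consistent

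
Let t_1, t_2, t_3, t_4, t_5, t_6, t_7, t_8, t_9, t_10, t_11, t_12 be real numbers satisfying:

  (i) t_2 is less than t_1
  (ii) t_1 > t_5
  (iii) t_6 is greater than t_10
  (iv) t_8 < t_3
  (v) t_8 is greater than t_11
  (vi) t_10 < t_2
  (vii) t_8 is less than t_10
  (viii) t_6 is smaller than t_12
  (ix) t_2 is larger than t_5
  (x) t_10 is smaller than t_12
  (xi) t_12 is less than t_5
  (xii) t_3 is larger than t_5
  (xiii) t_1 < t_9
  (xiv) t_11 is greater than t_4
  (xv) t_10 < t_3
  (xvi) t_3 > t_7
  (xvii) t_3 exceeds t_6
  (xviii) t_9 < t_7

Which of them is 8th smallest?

t_2

Piecing the relations together gives one ordering: t_4 < t_11 < t_8 < t_10 < t_6 < t_12 < t_5 < t_2 < t_1 < t_9 < t_7 < t_3.
The 8th smallest is t_2.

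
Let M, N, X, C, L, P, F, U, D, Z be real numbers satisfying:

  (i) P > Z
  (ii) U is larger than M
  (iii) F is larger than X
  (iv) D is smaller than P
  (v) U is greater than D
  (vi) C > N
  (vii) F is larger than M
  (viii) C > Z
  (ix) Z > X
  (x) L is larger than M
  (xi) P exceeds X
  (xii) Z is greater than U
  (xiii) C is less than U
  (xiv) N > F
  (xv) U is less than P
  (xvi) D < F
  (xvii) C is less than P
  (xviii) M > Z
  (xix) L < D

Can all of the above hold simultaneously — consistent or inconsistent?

Chaining the given relations yields Z < M < L < D < F < N < C < U, so Z < U. But one relation states U < Z. These cannot both hold.

inconsistent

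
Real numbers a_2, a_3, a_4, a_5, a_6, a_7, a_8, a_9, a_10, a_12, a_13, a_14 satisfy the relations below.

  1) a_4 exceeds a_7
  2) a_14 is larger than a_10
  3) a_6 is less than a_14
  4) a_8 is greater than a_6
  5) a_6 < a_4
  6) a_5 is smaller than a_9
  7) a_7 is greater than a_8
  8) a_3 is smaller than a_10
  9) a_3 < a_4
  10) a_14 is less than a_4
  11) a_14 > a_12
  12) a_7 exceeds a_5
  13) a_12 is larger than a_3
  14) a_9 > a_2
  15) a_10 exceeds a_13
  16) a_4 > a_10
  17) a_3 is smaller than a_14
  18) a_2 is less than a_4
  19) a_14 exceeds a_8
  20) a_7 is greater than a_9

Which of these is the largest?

a_4

a_3 is not greatest since a_3 < a_12; a_13 is not greatest since a_13 < a_10; a_6 is not greatest since a_6 < a_8; a_5 is not greatest since a_5 < a_9; a_10 is not greatest since a_10 < a_14; a_8 is not greatest since a_8 < a_7; a_2 is not greatest since a_2 < a_4; a_9 is not greatest since a_9 < a_7; a_12 is not greatest since a_12 < a_14; a_14 is not greatest since a_14 < a_4; a_7 is not greatest since a_7 < a_4.
Only a_4 has nothing above it, so a_4 is the largest.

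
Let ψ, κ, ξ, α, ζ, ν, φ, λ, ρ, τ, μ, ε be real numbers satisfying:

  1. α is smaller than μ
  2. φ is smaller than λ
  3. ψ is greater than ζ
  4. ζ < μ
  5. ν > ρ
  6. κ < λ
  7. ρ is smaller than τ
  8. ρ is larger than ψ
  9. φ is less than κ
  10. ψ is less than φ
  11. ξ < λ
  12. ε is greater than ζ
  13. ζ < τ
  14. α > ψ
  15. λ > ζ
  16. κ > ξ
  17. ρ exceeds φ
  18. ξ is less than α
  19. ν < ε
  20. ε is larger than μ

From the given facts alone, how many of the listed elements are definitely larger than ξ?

5

Directly above ξ: κ, λ, α.
One step further: μ (4 so far).
One step further: ε (5 so far).
Nothing else is reachable above ξ; 5 in all.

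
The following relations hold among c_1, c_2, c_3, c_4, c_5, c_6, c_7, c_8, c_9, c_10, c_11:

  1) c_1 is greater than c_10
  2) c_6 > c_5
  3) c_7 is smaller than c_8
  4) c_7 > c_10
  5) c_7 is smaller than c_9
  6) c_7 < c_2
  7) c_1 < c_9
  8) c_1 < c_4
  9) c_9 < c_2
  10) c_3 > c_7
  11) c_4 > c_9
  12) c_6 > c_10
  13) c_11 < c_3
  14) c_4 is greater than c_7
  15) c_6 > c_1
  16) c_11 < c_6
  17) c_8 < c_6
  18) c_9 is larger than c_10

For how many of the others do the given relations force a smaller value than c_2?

4

The elements the relations force below c_2 are c_10, c_1, c_7, c_9 — no chain reaches any other.
That is 4.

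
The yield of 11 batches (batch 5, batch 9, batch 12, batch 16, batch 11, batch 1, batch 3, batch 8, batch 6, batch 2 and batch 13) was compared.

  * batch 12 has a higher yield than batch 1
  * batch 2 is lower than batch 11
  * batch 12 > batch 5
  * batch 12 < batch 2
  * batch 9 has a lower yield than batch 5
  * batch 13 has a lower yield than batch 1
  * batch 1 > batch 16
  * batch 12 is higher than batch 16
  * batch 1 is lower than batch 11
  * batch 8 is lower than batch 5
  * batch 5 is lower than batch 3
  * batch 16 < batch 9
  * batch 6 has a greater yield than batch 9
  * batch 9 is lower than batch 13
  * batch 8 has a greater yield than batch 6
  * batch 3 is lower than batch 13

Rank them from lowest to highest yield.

Nothing is placed below batch 16, so it is least; from there batch 16 < batch 9; batch 9 < batch 6; batch 6 < batch 8; batch 8 < batch 5; batch 5 < batch 3; batch 3 < batch 13; batch 13 < batch 1; batch 1 < batch 12; batch 12 < batch 2; batch 2 < batch 11, each given directly.

batch 16 < batch 9 < batch 6 < batch 8 < batch 5 < batch 3 < batch 13 < batch 1 < batch 12 < batch 2 < batch 11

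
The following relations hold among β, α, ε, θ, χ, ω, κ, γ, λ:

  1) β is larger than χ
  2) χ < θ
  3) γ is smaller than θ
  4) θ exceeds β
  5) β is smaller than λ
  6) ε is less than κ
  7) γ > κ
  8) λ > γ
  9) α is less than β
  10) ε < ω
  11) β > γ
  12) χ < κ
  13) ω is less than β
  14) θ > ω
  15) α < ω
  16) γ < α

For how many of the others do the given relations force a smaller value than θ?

Directly below θ: χ, γ, ω, β.
One step further: ε, κ, α (7 so far).
No other element is forced below θ by the given relations, so the count is 7.

7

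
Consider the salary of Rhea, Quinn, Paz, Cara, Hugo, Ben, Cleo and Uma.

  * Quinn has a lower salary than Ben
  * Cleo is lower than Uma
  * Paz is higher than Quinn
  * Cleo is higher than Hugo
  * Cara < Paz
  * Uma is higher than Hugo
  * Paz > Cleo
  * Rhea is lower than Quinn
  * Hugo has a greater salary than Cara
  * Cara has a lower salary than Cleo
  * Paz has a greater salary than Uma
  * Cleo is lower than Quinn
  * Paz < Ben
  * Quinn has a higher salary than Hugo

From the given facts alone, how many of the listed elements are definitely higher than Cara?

The elements the relations force above Cara are Hugo, Cleo, Uma, Quinn, Paz, Ben — no chain reaches any other.
That is 6.

6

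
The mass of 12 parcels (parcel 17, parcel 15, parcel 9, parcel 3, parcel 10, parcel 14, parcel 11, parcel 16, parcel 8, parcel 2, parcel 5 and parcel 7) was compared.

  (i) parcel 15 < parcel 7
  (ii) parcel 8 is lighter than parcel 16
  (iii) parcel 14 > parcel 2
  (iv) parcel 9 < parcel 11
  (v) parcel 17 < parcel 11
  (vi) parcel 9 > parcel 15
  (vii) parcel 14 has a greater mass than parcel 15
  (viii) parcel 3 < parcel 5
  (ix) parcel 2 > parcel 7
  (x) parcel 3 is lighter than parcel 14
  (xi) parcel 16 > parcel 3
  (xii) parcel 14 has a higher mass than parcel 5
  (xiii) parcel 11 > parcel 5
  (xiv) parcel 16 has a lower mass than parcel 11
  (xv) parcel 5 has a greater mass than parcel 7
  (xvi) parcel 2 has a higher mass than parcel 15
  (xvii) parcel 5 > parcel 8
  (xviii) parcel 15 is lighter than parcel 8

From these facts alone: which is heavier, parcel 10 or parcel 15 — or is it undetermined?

Following every chain through parcel 15: above parcel 15 we get parcel 8, parcel 7, parcel 16, parcel 5, parcel 9, parcel 2, parcel 14, parcel 11.
parcel 10 is not reached, and no chain runs the other way from parcel 10 to parcel 15.
So the given relations leave the order of parcel 15 and parcel 10 undetermined.

undetermined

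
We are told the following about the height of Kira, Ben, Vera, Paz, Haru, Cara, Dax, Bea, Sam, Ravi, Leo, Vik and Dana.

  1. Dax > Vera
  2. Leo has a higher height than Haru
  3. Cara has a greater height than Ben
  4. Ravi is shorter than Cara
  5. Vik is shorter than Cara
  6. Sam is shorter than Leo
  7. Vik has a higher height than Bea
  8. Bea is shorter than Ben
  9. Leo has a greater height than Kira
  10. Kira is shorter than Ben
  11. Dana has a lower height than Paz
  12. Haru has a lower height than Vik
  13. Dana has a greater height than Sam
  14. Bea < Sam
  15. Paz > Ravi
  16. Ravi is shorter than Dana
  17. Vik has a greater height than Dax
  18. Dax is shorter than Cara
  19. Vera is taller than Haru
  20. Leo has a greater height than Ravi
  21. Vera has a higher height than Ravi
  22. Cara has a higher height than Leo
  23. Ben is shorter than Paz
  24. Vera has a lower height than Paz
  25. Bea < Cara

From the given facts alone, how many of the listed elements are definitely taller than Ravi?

From Ravi the given relations immediately reach Vera, Dana, Leo, Cara, Paz.
From those, Dax — 6 in total.
From those, Vik — 7 in total.
Nothing else is reachable above Ravi; 7 in all.

7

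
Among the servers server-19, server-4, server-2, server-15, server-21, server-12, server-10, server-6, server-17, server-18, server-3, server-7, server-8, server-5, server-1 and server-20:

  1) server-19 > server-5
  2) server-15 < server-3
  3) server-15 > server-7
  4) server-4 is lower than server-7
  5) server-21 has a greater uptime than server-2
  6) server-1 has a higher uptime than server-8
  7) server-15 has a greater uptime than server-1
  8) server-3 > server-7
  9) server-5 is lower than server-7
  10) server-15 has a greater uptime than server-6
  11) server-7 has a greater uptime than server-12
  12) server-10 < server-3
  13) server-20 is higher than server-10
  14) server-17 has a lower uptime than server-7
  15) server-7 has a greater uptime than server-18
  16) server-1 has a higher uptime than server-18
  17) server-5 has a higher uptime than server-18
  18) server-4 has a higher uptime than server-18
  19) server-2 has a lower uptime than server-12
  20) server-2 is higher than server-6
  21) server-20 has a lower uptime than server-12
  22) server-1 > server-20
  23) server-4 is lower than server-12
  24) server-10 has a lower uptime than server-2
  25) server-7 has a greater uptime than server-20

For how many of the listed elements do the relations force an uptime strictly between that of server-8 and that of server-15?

1

Chaining upward from server-8 reaches: server-1, server-3.
Chaining downward from server-15 reaches: server-17, server-6, server-10, server-2, server-18, server-4, server-20, server-12, server-5, server-1, server-7.
Strictly between server-8 and server-15 are those in both lists: server-1 — 1 element.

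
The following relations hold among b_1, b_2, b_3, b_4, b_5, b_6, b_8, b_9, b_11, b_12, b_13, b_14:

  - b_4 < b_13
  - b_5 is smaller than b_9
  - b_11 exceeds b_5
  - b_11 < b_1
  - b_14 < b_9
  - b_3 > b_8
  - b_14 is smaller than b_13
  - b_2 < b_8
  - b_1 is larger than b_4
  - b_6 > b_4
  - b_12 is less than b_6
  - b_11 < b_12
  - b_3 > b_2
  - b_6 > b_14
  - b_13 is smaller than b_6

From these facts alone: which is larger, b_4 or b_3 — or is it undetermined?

undetermined

Following every chain through b_4: above b_4 we get b_13, b_1, b_6.
b_3 is not reached, and no chain runs the other way from b_3 to b_4.
So the given relations leave the order of b_4 and b_3 undetermined.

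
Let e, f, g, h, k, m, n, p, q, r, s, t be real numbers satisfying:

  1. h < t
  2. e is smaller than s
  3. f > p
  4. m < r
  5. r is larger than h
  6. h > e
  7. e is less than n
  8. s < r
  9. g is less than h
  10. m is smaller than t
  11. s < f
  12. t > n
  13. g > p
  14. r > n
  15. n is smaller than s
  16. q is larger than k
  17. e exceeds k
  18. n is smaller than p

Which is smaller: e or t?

Chaining the given relations: e < n < p < g < h < t.
So e < t; e is the smaller of the two.

e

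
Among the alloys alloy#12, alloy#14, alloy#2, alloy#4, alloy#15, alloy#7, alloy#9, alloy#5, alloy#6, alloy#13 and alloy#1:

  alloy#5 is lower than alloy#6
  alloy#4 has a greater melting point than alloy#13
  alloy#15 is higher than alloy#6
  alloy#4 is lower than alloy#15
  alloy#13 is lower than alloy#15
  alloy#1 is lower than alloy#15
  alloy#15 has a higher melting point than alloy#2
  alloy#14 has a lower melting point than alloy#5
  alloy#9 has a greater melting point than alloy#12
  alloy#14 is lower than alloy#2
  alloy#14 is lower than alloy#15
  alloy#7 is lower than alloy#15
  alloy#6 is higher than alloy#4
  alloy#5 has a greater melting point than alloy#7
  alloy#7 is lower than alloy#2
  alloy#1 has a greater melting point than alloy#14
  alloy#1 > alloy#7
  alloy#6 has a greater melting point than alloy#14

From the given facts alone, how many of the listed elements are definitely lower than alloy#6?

5

Directly below alloy#6: alloy#14, alloy#5, alloy#4.
One step further: alloy#7, alloy#13 (5 so far).
Nothing else is reachable below alloy#6; 5 in all.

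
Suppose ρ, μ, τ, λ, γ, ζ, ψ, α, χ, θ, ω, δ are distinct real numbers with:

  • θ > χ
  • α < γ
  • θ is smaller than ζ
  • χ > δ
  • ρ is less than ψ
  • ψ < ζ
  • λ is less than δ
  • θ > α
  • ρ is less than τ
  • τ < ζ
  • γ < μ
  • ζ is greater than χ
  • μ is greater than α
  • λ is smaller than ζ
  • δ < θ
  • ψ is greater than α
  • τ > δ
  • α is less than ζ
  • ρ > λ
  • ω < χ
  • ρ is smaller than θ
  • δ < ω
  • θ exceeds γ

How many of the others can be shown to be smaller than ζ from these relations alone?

The elements the relations force below ζ are λ, α, δ, ρ, γ, ψ, τ, ω, χ, θ — no chain reaches any other.
That is 10.

10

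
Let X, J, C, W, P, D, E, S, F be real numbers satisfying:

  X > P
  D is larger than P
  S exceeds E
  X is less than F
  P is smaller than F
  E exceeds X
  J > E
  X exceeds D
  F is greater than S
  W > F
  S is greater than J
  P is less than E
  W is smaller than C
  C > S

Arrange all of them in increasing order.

The consecutive links are each given: P < D; D < X; X < E; E < J; J < S; S < F; F < W; W < C.

P < D < X < E < J < S < F < W < C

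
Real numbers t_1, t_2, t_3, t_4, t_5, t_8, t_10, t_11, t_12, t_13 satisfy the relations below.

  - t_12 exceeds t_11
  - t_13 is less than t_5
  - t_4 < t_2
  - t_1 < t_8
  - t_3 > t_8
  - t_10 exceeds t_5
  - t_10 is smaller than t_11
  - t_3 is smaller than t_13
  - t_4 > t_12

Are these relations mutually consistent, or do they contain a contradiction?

consistent

The single ordering t_1 < t_8 < t_3 < t_13 < t_5 < t_10 < t_11 < t_12 < t_4 < t_2 satisfies every listed relation, so no contradiction arises.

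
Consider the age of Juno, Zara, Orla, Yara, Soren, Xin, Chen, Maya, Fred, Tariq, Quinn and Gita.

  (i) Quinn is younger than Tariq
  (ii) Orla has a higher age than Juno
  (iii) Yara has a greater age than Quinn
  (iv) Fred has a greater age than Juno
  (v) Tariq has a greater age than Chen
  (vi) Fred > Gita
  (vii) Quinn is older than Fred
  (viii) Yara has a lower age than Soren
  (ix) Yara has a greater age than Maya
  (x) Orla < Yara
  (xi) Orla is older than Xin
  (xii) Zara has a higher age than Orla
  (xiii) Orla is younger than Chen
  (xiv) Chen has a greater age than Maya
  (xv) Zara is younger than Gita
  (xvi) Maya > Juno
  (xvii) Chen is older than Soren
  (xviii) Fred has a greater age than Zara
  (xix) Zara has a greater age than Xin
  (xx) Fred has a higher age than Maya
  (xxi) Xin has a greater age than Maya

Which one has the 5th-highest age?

Quinn

Piecing the relations together gives one ordering: Juno < Maya < Xin < Orla < Zara < Gita < Fred < Quinn < Yara < Soren < Chen < Tariq.
Counting 5 from the largest end gives Quinn.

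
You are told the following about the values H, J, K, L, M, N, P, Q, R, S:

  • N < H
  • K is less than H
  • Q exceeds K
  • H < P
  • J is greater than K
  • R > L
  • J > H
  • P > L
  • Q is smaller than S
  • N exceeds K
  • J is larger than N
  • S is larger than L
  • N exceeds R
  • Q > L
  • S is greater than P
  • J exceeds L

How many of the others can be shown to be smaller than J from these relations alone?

From J the given relations immediately reach L, K, N, H.
From those, R — 5 in total.
No other element is forced below J by the given relations, so the count is 5.

5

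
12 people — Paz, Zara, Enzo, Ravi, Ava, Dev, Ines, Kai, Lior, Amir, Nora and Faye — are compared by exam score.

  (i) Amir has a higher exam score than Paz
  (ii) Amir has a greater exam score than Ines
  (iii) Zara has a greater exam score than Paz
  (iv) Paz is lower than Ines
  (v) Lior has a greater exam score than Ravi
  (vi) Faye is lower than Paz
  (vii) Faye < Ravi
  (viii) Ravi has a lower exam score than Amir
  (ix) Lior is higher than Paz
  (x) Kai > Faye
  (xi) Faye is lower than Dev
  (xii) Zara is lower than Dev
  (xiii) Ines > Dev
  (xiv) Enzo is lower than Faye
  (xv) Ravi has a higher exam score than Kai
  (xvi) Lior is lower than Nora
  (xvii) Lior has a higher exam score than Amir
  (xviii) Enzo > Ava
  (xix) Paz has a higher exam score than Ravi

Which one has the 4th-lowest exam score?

Kai

Piecing the relations together gives one ordering: Ava < Enzo < Faye < Kai < Ravi < Paz < Zara < Dev < Ines < Amir < Lior < Nora.
The 4th smallest is Kai.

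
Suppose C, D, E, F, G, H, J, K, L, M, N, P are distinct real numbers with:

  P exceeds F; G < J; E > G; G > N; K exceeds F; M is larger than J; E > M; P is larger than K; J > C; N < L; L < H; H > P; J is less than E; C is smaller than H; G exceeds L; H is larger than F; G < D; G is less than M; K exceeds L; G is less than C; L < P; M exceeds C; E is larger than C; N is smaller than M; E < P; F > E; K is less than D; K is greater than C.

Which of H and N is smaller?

N

N < L < G < C < J < M < E < F < K < P < H, by transitivity through L, G, C, J, M, E, F, K, P.
So N < H; N is the smaller of the two.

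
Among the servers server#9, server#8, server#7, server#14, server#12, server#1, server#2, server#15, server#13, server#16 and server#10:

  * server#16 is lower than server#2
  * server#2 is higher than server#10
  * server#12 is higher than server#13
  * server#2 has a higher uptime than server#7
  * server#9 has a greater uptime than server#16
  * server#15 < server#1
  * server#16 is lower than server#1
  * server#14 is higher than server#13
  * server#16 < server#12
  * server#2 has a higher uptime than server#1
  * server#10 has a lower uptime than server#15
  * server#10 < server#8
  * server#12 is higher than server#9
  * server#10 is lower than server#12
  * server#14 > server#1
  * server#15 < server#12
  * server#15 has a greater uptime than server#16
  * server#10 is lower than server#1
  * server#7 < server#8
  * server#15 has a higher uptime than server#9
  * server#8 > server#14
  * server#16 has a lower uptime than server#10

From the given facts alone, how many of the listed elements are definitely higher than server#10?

6

From server#10 the given relations immediately reach server#15, server#1, server#2, server#12, server#8.
From those, server#14 — 6 in total.
Nothing else is reachable above server#10; 6 in all.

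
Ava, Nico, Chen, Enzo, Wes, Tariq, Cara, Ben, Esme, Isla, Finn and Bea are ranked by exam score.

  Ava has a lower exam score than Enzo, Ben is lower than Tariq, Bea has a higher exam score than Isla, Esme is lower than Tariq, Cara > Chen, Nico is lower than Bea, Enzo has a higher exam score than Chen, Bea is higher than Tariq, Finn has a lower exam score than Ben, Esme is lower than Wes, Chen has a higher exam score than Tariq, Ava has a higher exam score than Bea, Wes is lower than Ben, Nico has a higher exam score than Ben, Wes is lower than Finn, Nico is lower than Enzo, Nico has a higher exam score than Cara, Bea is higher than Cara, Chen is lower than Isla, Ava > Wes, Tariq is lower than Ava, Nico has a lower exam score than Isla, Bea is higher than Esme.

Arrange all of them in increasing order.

Esme < Wes < Finn < Ben < Tariq < Chen < Cara < Nico < Isla < Bea < Ava < Enzo

Nothing is placed below Esme, so it is least; from there Esme < Wes; Wes < Finn; Finn < Ben; Ben < Tariq; Tariq < Chen; Chen < Cara; Cara < Nico; Nico < Isla; Isla < Bea; Bea < Ava; Ava < Enzo, each given directly.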